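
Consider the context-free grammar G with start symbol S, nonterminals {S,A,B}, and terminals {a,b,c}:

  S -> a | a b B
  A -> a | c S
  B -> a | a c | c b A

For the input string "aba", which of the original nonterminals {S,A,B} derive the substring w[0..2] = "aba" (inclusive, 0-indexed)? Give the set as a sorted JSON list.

CNF form of G:
  S -> T1 X4 | a
  A -> T0 S | a
  B -> T0 X3 | T1 T0 | a
  T0 -> c
  T1 -> a
  T2 -> b
  X3 -> T2 A
  X4 -> T2 B

CYK fill — only the sub-triangle for w[0..2]:
  T[0,0] 'a' = {A,B,S,T1}  orig:{A,B,S}
  T[1,1] 'b' = {T2}  orig:{}
  T[2,2] 'a' = {A,B,S,T1}  orig:{A,B,S}
  T[0,1] 'ab' = ∅
  T[1,2] 'ba' = {X3,X4}  orig:{}
  T[0,2] 'aba' = {S}

Original NTs in T[0,2] deriving "aba": ["S"]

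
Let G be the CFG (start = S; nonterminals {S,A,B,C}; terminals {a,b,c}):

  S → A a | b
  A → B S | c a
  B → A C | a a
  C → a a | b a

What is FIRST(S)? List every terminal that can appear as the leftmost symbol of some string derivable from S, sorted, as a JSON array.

Compute FIRST by fixpoint:
iter 1:
  A via A→c a: +{c}
  B via B→A C: +{c}
  B via B→a a: +{a}
  C via C→a a: +{a}
  C via C→b a: +{b}
  S via S→A a: +{c}
  S via S→b: +{b}
  FIRST(S)={b,c}  FIRST(A)={c}  FIRST(B)={a,c}  FIRST(C)={a,b}
iter 2:
  A via A→B S: +{a}
  S via S→A a: +{a}
  FIRST(S)={a,b,c}  FIRST(A)={a,c}  FIRST(B)={a,c}  FIRST(C)={a,b}
iter 3: (stable)
  FIRST(S)={a,b,c}  FIRST(A)={a,c}  FIRST(B)={a,c}  FIRST(C)={a,b}

FIRST(S) = ["a", "b", "c"]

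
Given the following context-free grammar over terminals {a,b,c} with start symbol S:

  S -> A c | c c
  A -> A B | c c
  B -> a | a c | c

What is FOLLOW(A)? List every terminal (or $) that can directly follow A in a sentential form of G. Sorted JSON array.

Compute FIRST by fixpoint:
pass 1:
  A via A→c c: +{c}
  B via B→a: +{a}
  B via B→c: +{c}
  S via S→A c: +{c}
  S: {c}  A: {c}  B: {a,c}
pass 2: — fixpoint
  S: {c}  A: {c}  B: {a,c}

FOLLOW sets:
seed FOLLOW(S) with $
[1]
  A→A B: FOLLOW(A) ⊇ FIRST(B) = {a,c}; new: +{a,c}
  A→A B: FOLLOW(B) ⊇ FOLLOW(A) ⊇ {a,c}; new: +{a,c}
  FOLLOW[S]={$}  FOLLOW[A]={a,c}  FOLLOW[B]={a,c}
[2] — fixpoint
  FOLLOW[S]={$}  FOLLOW[A]={a,c}  FOLLOW[B]={a,c}

FOLLOW(A) = ["a", "c"]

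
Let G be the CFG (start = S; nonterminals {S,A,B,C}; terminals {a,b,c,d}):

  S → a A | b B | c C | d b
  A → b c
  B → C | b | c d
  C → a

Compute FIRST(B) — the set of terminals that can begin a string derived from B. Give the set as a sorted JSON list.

FIRST sets, iterate to fixpoint:
iter 1:
  A via A→b c: +{b}
  B via B→b: +{b}
  B via B→c d: +{c}
  C via C→a: +{a}
  S via S→a A: +{a}
  S via S→b B: +{b}
  S via S→c C: +{c}
  S via S→d b: +{d}
  FIRST[S]={a,b,c,d}  FIRST[A]={b}  FIRST[B]={b,c}  FIRST[C]={a}
iter 2:
  B via B→C: +{a}
  FIRST[S]={a,b,c,d}  FIRST[A]={b}  FIRST[B]={a,b,c}  FIRST[C]={a}
iter 3: — fixpoint
  FIRST[S]={a,b,c,d}  FIRST[A]={b}  FIRST[B]={a,b,c}  FIRST[C]={a}

FIRST(B) = ["a", "b", "c"]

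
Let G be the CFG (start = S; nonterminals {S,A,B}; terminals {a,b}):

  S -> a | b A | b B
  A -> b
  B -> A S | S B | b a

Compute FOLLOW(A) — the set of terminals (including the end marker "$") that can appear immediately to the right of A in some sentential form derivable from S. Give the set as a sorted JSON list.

Compute FIRST by fixpoint:
[1]
  A via A→b: +{b}
  B via B→A S: +{b}
  S via S→a: +{a}
  S via S→b A: +{b}
  FIRST(S)={a,b}  FIRST(A)={b}  FIRST(B)={b}
[2]
  B via B→S B: +{a}
  FIRST(S)={a,b}  FIRST(A)={b}  FIRST(B)={a,b}
[3] — fixpoint
  FIRST(S)={a,b}  FIRST(A)={b}  FIRST(B)={a,b}

FOLLOW iteration:
initialize: $ ∈ FOLLOW(S)
round 1:
  B→A S: FOLLOW(A) ⊇ FIRST(S) = {a,b}; new: +{a,b}
  B→S B: FOLLOW(S) ⊇ FIRST(B) = {a,b}; new: +{a,b}
  S→b A: FOLLOW(A) ⊇ FOLLOW(S) ⊇ {$,a,b}; new: +{$}
  S→b B: FOLLOW(B) ⊇ FOLLOW(S) ⊇ {$,a,b}; new: +{$,a,b}
  FOLLOW(S)={$,a,b}  FOLLOW(A)={$,a,b}  FOLLOW(B)={$,a,b}
round 2: done
  FOLLOW(S)={$,a,b}  FOLLOW(A)={$,a,b}  FOLLOW(B)={$,a,b}

FOLLOW(A) = ["$", "a", "b"]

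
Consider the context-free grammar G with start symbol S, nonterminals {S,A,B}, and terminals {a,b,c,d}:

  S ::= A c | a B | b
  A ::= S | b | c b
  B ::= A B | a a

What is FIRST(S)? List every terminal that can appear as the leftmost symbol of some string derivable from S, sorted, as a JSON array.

FIRST sets, iterate to fixpoint:
iter 1:
  A via A→b: +{b}
  A via A→c b: +{c}
  B via B→A B: +{b,c}
  B via B→a a: +{a}
  S via S→A c: +{b,c}
  S via S→a B: +{a}
  S: {a,b,c}  A: {b,c}  B: {a,b,c}
iter 2:
  A via A→S: +{a}
  S: {a,b,c}  A: {a,b,c}  B: {a,b,c}
iter 3: (no change)
  S: {a,b,c}  A: {a,b,c}  B: {a,b,c}

FIRST(S) = ["a", "b", "c"]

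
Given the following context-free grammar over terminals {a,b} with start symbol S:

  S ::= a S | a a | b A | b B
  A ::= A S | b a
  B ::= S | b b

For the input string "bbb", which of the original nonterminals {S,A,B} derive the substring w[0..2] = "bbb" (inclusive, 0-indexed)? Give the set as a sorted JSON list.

CNF form of G:
  S -> T0 A | T0 B | T1 S | T1 T1
  A -> A S | T0 T1
  B -> T0 A | T0 B | T0 T0 | T1 S | T1 T1
  T0 -> b
  T1 -> a

CYK table (by increasing span) — only the sub-triangle for w[0..2]:
  T[0,0] 'b' = {T0}  orig:{}
  T[1,1] 'b' = {T0}  orig:{}
  T[2,2] 'b' = {T0}  orig:{}
  T[0,1] 'bb' = {B}
  T[1,2] 'bb' = {B}
  T[0,2] 'bbb' = {B,S}

Original NTs in T[0,2] deriving "bbb": ["B", "S"]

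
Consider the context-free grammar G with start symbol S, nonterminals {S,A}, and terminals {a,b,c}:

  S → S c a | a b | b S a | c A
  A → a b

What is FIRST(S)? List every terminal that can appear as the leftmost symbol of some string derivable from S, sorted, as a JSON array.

FIRST sets, iterate to fixpoint:
round 1:
  A via A→a b: +{a}
  S via S→a b: +{a}
  S via S→b S a: +{b}
  S via S→c A: +{c}
  FIRST(S)={a,b,c}  FIRST(A)={a}
round 2: done
  FIRST(S)={a,b,c}  FIRST(A)={a}

FIRST(S) = ["a", "b", "c"]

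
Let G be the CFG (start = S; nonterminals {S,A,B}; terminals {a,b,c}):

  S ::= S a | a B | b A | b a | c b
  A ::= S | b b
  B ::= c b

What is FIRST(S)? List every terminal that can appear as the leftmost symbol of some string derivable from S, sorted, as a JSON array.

FIRST sets, iterate to fixpoint:
iter 1:
  A via A→b b: +{b}
  B via B→c b: +{c}
  S via S→a B: +{a}
  S via S→b A: +{b}
  S via S→c b: +{c}
  S: {a,b,c}  A: {b}  B: {c}
iter 2:
  A via A→S: +{a,c}
  S: {a,b,c}  A: {a,b,c}  B: {c}
iter 3: (no change)
  S: {a,b,c}  A: {a,b,c}  B: {c}

FIRST(S) = ["a", "b", "c"]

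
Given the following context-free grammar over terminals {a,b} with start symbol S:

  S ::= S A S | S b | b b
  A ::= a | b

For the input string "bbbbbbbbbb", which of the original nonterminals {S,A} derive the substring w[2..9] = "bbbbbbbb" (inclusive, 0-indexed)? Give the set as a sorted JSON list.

Convert to CNF:
  S -> S T0 | S X1 | T0 T0
  A -> a | b
  T0 -> b
  X1 -> A S

CYK fill, restricted to cells inside w[2..9]:
  cell(2,2) b: {A,T0}  orig:{A}
  cell(3,3) b: {A,T0}  orig:{A}
  cell(4,4) b: {A,T0}  orig:{A}
  cell(5,5) b: {A,T0}  orig:{A}
  cell(6,6) b: {A,T0}  orig:{A}
  cell(7,7) b: {A,T0}  orig:{A}
  cell(8,8) b: {A,T0}  orig:{A}
  cell(9,9) b: {A,T0}  orig:{A}
  cell(2,3) bb: {S}
  cell(3,4) bb: {S}
  cell(4,5) bb: {S}
  cell(5,6) bb: {S}
  cell(6,7) bb: {S}
  cell(7,8) bb: {S}
  cell(8,9) bb: {S}
  cell(2,4) bbb: {S,X1}  orig:{S}
  cell(3,5) bbb: {S,X1}  orig:{S}
  cell(4,6) bbb: {S,X1}  orig:{S}
  cell(5,7) bbb: {S,X1}  orig:{S}
  cell(6,8) bbb: {S,X1}  orig:{S}
  cell(7,9) bbb: {S,X1}  orig:{S}
  cell(2,5) bbbb: {S,X1}  orig:{S}
  cell(3,6) bbbb: {S,X1}  orig:{S}
  cell(4,7) bbbb: {S,X1}  orig:{S}
  cell(5,8) bbbb: {S,X1}  orig:{S}
  cell(6,9) bbbb: {S,X1}  orig:{S}
  cell(2,6) bbbbb: {S,X1}  orig:{S}
  cell(3,7) bbbbb: {S,X1}  orig:{S}
  cell(4,8) bbbbb: {S,X1}  orig:{S}
  cell(5,9) bbbbb: {S,X1}  orig:{S}
  cell(2,7) bbbbbb: {S,X1}  orig:{S}
  cell(3,8) bbbbbb: {S,X1}  orig:{S}
  cell(4,9) bbbbbb: {S,X1}  orig:{S}
  cell(2,8) bbbbbbb: {S,X1}  orig:{S}
  cell(3,9) bbbbbbb: {S,X1}  orig:{S}
  cell(2,9) bbbbbbbb: {S,X1}  orig:{S}

Original NTs in T[2,9] deriving "bbbbbbbb": ["S"]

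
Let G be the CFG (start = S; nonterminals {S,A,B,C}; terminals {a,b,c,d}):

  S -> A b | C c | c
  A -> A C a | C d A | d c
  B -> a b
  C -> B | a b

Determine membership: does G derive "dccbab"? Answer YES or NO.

Convert to CNF:
  S -> A T3 | C T2 | c
  A -> A X4 | C X5 | T1 T2
  B -> T0 T3
  C -> T0 T3
  T0 -> a
  T1 -> d
  T2 -> c
  T3 -> b
  X4 -> C T0
  X5 -> T1 A

Fill CYK table bottom-up:
  [0..0]={T1}  "d"  orig:{}
  [1..1]={S,T2}  "c"  orig:{S}
  [2..2]={S,T2}  "c"  orig:{S}
  [3..3]={T3}  "b"  orig:{}
  [4..4]={T0}  "a"  orig:{}
  [5..5]={T3}  "b"  orig:{}
  [0..1]={A}  "dc"
  [1..2]=∅  "cc"
  [2..3]=∅  "cb"
  [3..4]=∅  "ba"
  [4..5]={B,C}  "ab"
  [0..2]=∅  "dcc"
  [1..3]=∅  "ccb"
  [2..4]=∅  "cba"
  [3..5]=∅  "bab"
  [0..3]=∅  "dccb"
  [1..4]=∅  "ccba"
  [2..5]=∅  "cbab"
  [0..4]=∅  "dccba"
  [1..5]=∅  "ccbab"
  [0..5]=∅  "dccbab"

S ∉ T[0,5] ⇒ NO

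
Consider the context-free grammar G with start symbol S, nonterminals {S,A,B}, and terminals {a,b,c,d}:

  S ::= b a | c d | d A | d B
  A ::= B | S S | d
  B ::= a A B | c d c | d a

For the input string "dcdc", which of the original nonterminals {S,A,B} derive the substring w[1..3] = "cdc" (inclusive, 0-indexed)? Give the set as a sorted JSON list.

CNF form of G:
  S -> T1 T2 | T2 A | T2 B | T3 T0
  A -> S S | T0 X4 | T1 X5 | T2 T0 | d
  B -> T0 X6 | T1 X7 | T2 T0
  T0 -> a
  T1 -> c
  T2 -> d
  T3 -> b
  X4 -> A B
  X5 -> T2 T1
  X6 -> A B
  X7 -> T2 T1

CYK table (by increasing span) — only the sub-triangle for w[1..3]:
  [1..1]={T1}  "c"  orig:{}
  [2..2]={A,T2}  "d"  orig:{A}
  [3..3]={T1}  "c"  orig:{}
  [1..2]={S}  "cd"
  [2..3]={X5,X7}  "dc"  orig:{}
  [1..3]={A,B}  "cdc"

Original NTs in T[1,3] deriving "cdc": ["A", "B"]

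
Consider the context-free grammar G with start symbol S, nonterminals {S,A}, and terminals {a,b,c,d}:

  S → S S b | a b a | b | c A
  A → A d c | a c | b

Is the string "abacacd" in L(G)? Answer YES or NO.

CNF form of G:
  S -> S X5 | T1 A | T2 X6 | b
  A -> A X4 | T2 T1 | b
  T0 -> d
  T1 -> c
  T2 -> a
  T3 -> b
  X4 -> T0 T1
  X5 -> S T3
  X6 -> T3 T2

CYK table (by increasing span):
  T[0,0] 'a' = {T2}  orig:{}
  T[1,1] 'b' = {A,S,T3}  orig:{A,S}
  T[2,2] 'a' = {T2}  orig:{}
  T[3,3] 'c' = {T1}  orig:{}
  T[4,4] 'a' = {T2}  orig:{}
  T[5,5] 'c' = {T1}  orig:{}
  T[6,6] 'd' = {T0}  orig:{}
  T[0,1] 'ab' = ∅
  T[1,2] 'ba' = {X6}  orig:{}
  T[2,3] 'ac' = {A}
  T[3,4] 'ca' = ∅
  T[4,5] 'ac' = {A}
  T[5,6] 'cd' = ∅
  T[0,2] 'aba' = {S}
  T[1,3] 'bac' = ∅
  T[2,4] 'aca' = ∅
  T[3,5] 'cac' = {S}
  T[4,6] 'acd' = ∅
  T[0,3] 'abac' = ∅
  T[1,4] 'baca' = ∅
  T[2,5] 'acac' = ∅
  T[3,6] 'cacd' = ∅
  T[0,4] 'abaca' = ∅
  T[1,5] 'bacac' = ∅
  T[2,6] 'acacd' = ∅
  T[0,5] 'abacac' = ∅
  T[1,6] 'bacacd' = ∅
  T[0,6] 'abacacd' = ∅

S ∉ T[0,6] ⇒ NO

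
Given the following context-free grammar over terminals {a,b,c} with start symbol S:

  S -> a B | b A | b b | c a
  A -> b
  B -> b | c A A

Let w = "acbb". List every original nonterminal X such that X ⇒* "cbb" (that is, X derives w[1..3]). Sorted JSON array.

CNF form of G:
  S -> T0 T1 | T1 B | T2 A | T2 T2
  A -> b
  B -> T0 X3 | b
  T0 -> c
  T1 -> a
  T2 -> b
  X3 -> A A

CYK fill (cells [i..j] with 1 ≤ i ≤ j ≤ 3 only):
  T[1,1] 'c' = {T0}  orig:{}
  T[2,2] 'b' = {A,B,T2}  orig:{A,B}
  T[3,3] 'b' = {A,B,T2}  orig:{A,B}
  T[1,2] 'cb' = ∅
  T[2,3] 'bb' = {S,X3}  orig:{S}
  T[1,3] 'cbb' = {B}

Original NTs in T[1,3] deriving "cbb": ["B"]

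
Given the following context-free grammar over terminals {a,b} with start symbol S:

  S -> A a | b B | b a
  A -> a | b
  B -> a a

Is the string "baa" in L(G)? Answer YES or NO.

CNF form of G:
  S -> A T0 | T1 B | T1 T0
  A -> a | b
  B -> T0 T0
  T0 -> a
  T1 -> b

CYK fill:
  cell(0,0) b: {A,T1}  orig:{A}
  cell(1,1) a: {A,T0}  orig:{A}
  cell(2,2) a: {A,T0}  orig:{A}
  cell(0,1) ba: {S}
  cell(1,2) aa: {B,S}
  cell(0,2) baa: {S}

S ∈ T[0,2] ⇒ YES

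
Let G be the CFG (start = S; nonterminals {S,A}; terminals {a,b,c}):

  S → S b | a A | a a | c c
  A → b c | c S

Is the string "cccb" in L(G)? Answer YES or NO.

CNF form of G:
  S -> S T0 | T1 T1 | T2 A | T2 T2
  A -> T0 T1 | T1 S
  T0 -> b
  T1 -> c
  T2 -> a

CYK table (by increasing span):
  [0..0]={T1}  "c"  orig:{}
  [1..1]={T1}  "c"  orig:{}
  [2..2]={T1}  "c"  orig:{}
  [3..3]={T0}  "b"  orig:{}
  [0..1]={S}  "cc"
  [1..2]={S}  "cc"
  [2..3]=∅  "cb"
  [0..2]={A}  "ccc"
  [1..3]={S}  "ccb"
  [0..3]={A}  "cccb"

S ∉ T[0,3] ⇒ NO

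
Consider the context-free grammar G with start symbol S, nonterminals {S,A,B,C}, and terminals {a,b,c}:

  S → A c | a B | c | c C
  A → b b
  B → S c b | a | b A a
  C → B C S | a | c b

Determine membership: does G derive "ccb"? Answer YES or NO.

Convert to CNF:
  S -> A T1 | T1 C | T2 B | c
  A -> T0 T0
  B -> S X3 | T0 X4 | a
  C -> B X5 | T1 T0 | a
  T0 -> b
  T1 -> c
  T2 -> a
  X3 -> T1 T0
  X4 -> A T2
  X5 -> C S

Fill CYK table bottom-up:
  [0..0]={S,T1}  "c"  orig:{S}
  [1..1]={S,T1}  "c"  orig:{S}
  [2..2]={T0}  "b"  orig:{}
  [0..1]=∅  "cc"
  [1..2]={C,X3}  "cb"  orig:{C}
  [0..2]={B,S}  "ccb"

S ∈ T[0,2] ⇒ YES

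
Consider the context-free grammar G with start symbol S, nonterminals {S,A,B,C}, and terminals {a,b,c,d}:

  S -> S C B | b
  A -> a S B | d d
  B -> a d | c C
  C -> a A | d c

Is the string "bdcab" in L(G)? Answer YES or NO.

CNF form of G:
  S -> S X4 | b
  A -> T0 X3 | T1 T1
  B -> T0 T1 | T2 C
  C -> T0 A | T1 T2
  T0 -> a
  T1 -> d
  T2 -> c
  X3 -> S B
  X4 -> C B

CYK table (by increasing span):
  cell(0,0) b: {S}
  cell(1,1) d: {T1}  orig:{}
  cell(2,2) c: {T2}  orig:{}
  cell(3,3) a: {T0}  orig:{}
  cell(4,4) b: {S}
  cell(0,1) bd: ∅
  cell(1,2) dc: {C}
  cell(2,3) ca: ∅
  cell(3,4) ab: ∅
  cell(0,2) bdc: ∅
  cell(1,3) dca: ∅
  cell(2,4) cab: ∅
  cell(0,3) bdca: ∅
  cell(1,4) dcab: ∅
  cell(0,4) bdcab: ∅

S ∉ T[0,4] ⇒ NO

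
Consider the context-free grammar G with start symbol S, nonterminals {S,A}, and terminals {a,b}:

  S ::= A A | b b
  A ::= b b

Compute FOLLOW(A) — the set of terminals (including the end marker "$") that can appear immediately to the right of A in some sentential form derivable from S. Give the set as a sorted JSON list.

Compute FIRST by fixpoint:
[1]
  A via A→b b: +{b}
  S via S→A A: +{b}
  FIRST[S]={b}  FIRST[A]={b}
[2] (stable)
  FIRST[S]={b}  FIRST[A]={b}

FOLLOW sets:
FOLLOW(S) := {$}
iter 1:
  S→A A: FOLLOW(A) ⊇ FIRST(A) = {b}; new: +{b}
  S→A A: FOLLOW(A) ⊇ FOLLOW(S) ⊇ {$}; new: +{$}
  FOLLOW[S]={$}  FOLLOW[A]={$,b}
iter 2: done
  FOLLOW[S]={$}  FOLLOW[A]={$,b}

FOLLOW(A) = ["$", "b"]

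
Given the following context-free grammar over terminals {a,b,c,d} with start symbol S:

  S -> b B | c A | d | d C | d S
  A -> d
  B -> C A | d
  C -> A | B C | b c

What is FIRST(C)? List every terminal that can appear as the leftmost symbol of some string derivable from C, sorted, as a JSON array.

FIRST iteration:
round 1:
  A via A→d: +{d}
  B via B→d: +{d}
  C via C→A: +{d}
  C via C→b c: +{b}
  S via S→b B: +{b}
  S via S→c A: +{c}
  S via S→d: +{d}
  FIRST(S)={b,c,d}  FIRST(A)={d}  FIRST(B)={d}  FIRST(C)={b,d}
round 2:
  B via B→C A: +{b}
  FIRST(S)={b,c,d}  FIRST(A)={d}  FIRST(B)={b,d}  FIRST(C)={b,d}
round 3: (no change)
  FIRST(S)={b,c,d}  FIRST(A)={d}  FIRST(B)={b,d}  FIRST(C)={b,d}

FIRST(C) = ["b", "d"]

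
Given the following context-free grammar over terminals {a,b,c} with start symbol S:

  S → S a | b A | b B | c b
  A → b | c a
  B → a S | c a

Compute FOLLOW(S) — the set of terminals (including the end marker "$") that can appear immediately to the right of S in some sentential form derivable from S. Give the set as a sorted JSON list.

Compute FIRST by fixpoint:
round 1:
  A via A→b: +{b}
  A via A→c a: +{c}
  B via B→a S: +{a}
  B via B→c a: +{c}
  S via S→b A: +{b}
  S via S→c b: +{c}
  FIRST[S]={b,c}  FIRST[A]={b,c}  FIRST[B]={a,c}
round 2: done
  FIRST[S]={b,c}  FIRST[A]={b,c}  FIRST[B]={a,c}

FOLLOW sets:
FOLLOW(S) := {$}
[1]
  S→S a: FOLLOW(S) ⊇ FIRST(a) = {a}; new: +{a}
  S→b A: FOLLOW(A) ⊇ FOLLOW(S) ⊇ {$,a}; new: +{$,a}
  S→b B: FOLLOW(B) ⊇ FOLLOW(S) ⊇ {$,a}; new: +{$,a}
  FOLLOW(S)={$,a}  FOLLOW(A)={$,a}  FOLLOW(B)={$,a}
[2] (stable)
  FOLLOW(S)={$,a}  FOLLOW(A)={$,a}  FOLLOW(B)={$,a}

FOLLOW(S) = ["$", "a"]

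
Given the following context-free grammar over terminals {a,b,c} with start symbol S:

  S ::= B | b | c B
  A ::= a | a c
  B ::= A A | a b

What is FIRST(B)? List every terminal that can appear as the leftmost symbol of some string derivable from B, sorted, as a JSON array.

FIRST iteration:
pass 1:
  A via A→a: +{a}
  B via B→A A: +{a}
  S via S→B: +{a}
  S via S→b: +{b}
  S via S→c B: +{c}
  FIRST[S]={a,b,c}  FIRST[A]={a}  FIRST[B]={a}
pass 2: — fixpoint
  FIRST[S]={a,b,c}  FIRST[A]={a}  FIRST[B]={a}

FIRST(B) = ["a"]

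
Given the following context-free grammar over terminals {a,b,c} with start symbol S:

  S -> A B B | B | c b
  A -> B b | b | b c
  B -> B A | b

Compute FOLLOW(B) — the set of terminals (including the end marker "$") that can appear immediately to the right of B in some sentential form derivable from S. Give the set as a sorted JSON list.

Compute FIRST by fixpoint:
[1]
  A via A→b: +{b}
  B via B→b: +{b}
  S via S→A B B: +{b}
  S via S→c b: +{c}
  FIRST(S)={b,c}  FIRST(A)={b}  FIRST(B)={b}
[2] — fixpoint
  FIRST(S)={b,c}  FIRST(A)={b}  FIRST(B)={b}

FOLLOW iteration:
initialize: $ ∈ FOLLOW(S)
pass 1:
  A→B b: FOLLOW(B) ⊇ FIRST(b) = {b}; new: +{b}
  B→B A: FOLLOW(A) ⊇ FOLLOW(B) ⊇ {b}; new: +{b}
  S→A B B: FOLLOW(B) ⊇ FOLLOW(S) ⊇ {$}; new: +{$}
  FOLLOW(S)={$}  FOLLOW(A)={b}  FOLLOW(B)={$,b}
pass 2:
  B→B A: FOLLOW(A) ⊇ FOLLOW(B) ⊇ {$,b}; new: +{$}
  FOLLOW(S)={$}  FOLLOW(A)={$,b}  FOLLOW(B)={$,b}
pass 3: (stable)
  FOLLOW(S)={$}  FOLLOW(A)={$,b}  FOLLOW(B)={$,b}

FOLLOW(B) = ["$", "b"]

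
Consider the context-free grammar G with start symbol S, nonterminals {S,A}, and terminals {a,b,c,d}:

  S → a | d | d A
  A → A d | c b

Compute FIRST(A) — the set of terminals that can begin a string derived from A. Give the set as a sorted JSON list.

Compute FIRST by fixpoint:
iter 1:
  A via A→c b: +{c}
  S via S→a: +{a}
  S via S→d: +{d}
  FIRST[S]={a,d}  FIRST[A]={c}
iter 2: — fixpoint
  FIRST[S]={a,d}  FIRST[A]={c}

FIRST(A) = ["c"]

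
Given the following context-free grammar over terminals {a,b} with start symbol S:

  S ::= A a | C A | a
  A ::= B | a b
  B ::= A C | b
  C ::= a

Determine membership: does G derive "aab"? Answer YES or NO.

CNF form of G:
  S -> A T0 | C A | a
  A -> A C | T0 T1 | b
  B -> A C | b
  C -> a
  T0 -> a
  T1 -> b

Fill CYK table bottom-up:
  cell(0,0) a: {C,S,T0}  orig:{C,S}
  cell(1,1) a: {C,S,T0}  orig:{C,S}
  cell(2,2) b: {A,B,T1}  orig:{A,B}
  cell(0,1) aa: ∅
  cell(1,2) ab: {A,S}
  cell(0,2) aab: {S}

S ∈ T[0,2] ⇒ YES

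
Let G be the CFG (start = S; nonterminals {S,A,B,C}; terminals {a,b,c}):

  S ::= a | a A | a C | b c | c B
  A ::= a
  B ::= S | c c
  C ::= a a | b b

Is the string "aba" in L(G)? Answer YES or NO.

CNF form of G:
  S -> T0 A | T0 C | T1 T2 | T2 B | a
  A -> a
  B -> T0 A | T0 C | T1 T2 | T2 B | T2 T2 | a
  C -> T0 T0 | T1 T1
  T0 -> a
  T1 -> b
  T2 -> c

CYK fill:
  cell(0,0) a: {A,B,S,T0}  orig:{A,B,S}
  cell(1,1) b: {T1}  orig:{}
  cell(2,2) a: {A,B,S,T0}  orig:{A,B,S}
  cell(0,1) ab: ∅
  cell(1,2) ba: ∅
  cell(0,2) aba: ∅

S ∉ T[0,2] ⇒ NO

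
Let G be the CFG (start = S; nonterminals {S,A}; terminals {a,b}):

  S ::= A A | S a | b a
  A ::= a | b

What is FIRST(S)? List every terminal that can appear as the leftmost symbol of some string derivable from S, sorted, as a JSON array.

FIRST sets, iterate to fixpoint:
round 1:
  A via A→a: +{a}
  A via A→b: +{b}
  S via S→A A: +{a,b}
  S: {a,b}  A: {a,b}
round 2: (no change)
  S: {a,b}  A: {a,b}

FIRST(S) = ["a", "b"]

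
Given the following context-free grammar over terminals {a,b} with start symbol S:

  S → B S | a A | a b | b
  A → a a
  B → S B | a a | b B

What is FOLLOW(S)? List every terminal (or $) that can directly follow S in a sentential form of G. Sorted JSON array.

FIRST iteration:
iter 1:
  A via A→a a: +{a}
  B via B→a a: +{a}
  B via B→b B: +{b}
  S via S→B S: +{a,b}
  S: {a,b}  A: {a}  B: {a,b}
iter 2: (stable)
  S: {a,b}  A: {a}  B: {a,b}

Compute FOLLOW by fixpoint:
seed FOLLOW(S) with $
[1]
  B→S B: FOLLOW(S) ⊇ FIRST(B) = {a,b}; new: +{a,b}
  S→B S: FOLLOW(B) ⊇ FIRST(S) = {a,b}; new: +{a,b}
  S→a A: FOLLOW(A) ⊇ FOLLOW(S) ⊇ {$,a,b}; new: +{$,a,b}
  FOLLOW(S)={$,a,b}  FOLLOW(A)={$,a,b}  FOLLOW(B)={a,b}
[2] — fixpoint
  FOLLOW(S)={$,a,b}  FOLLOW(A)={$,a,b}  FOLLOW(B)={a,b}

FOLLOW(S) = ["$", "a", "b"]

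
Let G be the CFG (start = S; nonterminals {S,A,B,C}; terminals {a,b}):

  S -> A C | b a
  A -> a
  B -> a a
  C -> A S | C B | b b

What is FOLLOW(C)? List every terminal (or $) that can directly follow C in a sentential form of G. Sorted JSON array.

Compute FIRST by fixpoint:
iter 1:
  A via A→a: +{a}
  B via B→a a: +{a}
  C via C→A S: +{a}
  C via C→b b: +{b}
  S via S→A C: +{a}
  S via S→b a: +{b}
  FIRST(S)={a,b}  FIRST(A)={a}  FIRST(B)={a}  FIRST(C)={a,b}
iter 2: (no change)
  FIRST(S)={a,b}  FIRST(A)={a}  FIRST(B)={a}  FIRST(C)={a,b}

FOLLOW iteration:
seed FOLLOW(S) with $
round 1:
  C→A S: FOLLOW(A) ⊇ FIRST(S) = {a,b}; new: +{a,b}
  C→C B: FOLLOW(C) ⊇ FIRST(B) = {a}; new: +{a}
  C→C B: FOLLOW(B) ⊇ FOLLOW(C) ⊇ {a}; new: +{a}
  S→A C: FOLLOW(C) ⊇ FOLLOW(S) ⊇ {$}; new: +{$}
  FOLLOW(S)={$}  FOLLOW(A)={a,b}  FOLLOW(B)={a}  FOLLOW(C)={$,a}
round 2:
  C→A S: FOLLOW(S) ⊇ FOLLOW(C) ⊇ {$,a}; new: +{a}
  C→C B: FOLLOW(B) ⊇ FOLLOW(C) ⊇ {$,a}; new: +{$}
  FOLLOW(S)={$,a}  FOLLOW(A)={a,b}  FOLLOW(B)={$,a}  FOLLOW(C)={$,a}
round 3: (no change)
  FOLLOW(S)={$,a}  FOLLOW(A)={a,b}  FOLLOW(B)={$,a}  FOLLOW(C)={$,a}

FOLLOW(C) = ["$", "a"]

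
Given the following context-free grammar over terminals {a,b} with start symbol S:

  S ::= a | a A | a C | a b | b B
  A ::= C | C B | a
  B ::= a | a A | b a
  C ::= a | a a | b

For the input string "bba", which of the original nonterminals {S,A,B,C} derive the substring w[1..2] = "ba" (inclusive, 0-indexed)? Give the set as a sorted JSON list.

CNF form of G:
  S -> T0 A | T0 C | T0 T1 | T1 B | a
  A -> C B | T0 T0 | a | b
  B -> T0 A | T1 T0 | a
  C -> T0 T0 | a | b
  T0 -> a
  T1 -> b

CYK fill — only the sub-triangle for w[1..2]:
  [1..1]={A,C,T1}  "b"  orig:{A,C}
  [2..2]={A,B,C,S,T0}  "a"  orig:{A,B,C,S}
  [1..2]={A,B,S}  "ba"

Original NTs in T[1,2] deriving "ba": ["A", "B", "S"]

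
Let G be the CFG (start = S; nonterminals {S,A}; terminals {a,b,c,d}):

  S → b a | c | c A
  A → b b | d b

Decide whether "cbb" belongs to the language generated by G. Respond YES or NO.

CNF form of G:
  S -> T0 T2 | T3 A | c
  A -> T0 T0 | T1 T0
  T0 -> b
  T1 -> d
  T2 -> a
  T3 -> c

Fill CYK table bottom-up:
  T[0,0] 'c' = {S,T3}  orig:{S}
  T[1,1] 'b' = {T0}  orig:{}
  T[2,2] 'b' = {T0}  orig:{}
  T[0,1] 'cb' = ∅
  T[1,2] 'bb' = {A}
  T[0,2] 'cbb' = {S}

S ∈ T[0,2] ⇒ YES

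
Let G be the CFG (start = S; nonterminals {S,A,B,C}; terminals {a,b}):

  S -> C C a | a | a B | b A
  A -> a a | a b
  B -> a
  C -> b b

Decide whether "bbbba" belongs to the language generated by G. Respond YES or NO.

Convert to CNF:
  S -> C X2 | T0 B | T1 A | a
  A -> T0 T0 | T0 T1
  B -> a
  C -> T1 T1
  T0 -> a
  T1 -> b
  X2 -> C T0

CYK fill:
  T[0,0] 'b' = {T1}  orig:{}
  T[1,1] 'b' = {T1}  orig:{}
  T[2,2] 'b' = {T1}  orig:{}
  T[3,3] 'b' = {T1}  orig:{}
  T[4,4] 'a' = {B,S,T0}  orig:{B,S}
  T[0,1] 'bb' = {C}
  T[1,2] 'bb' = {C}
  T[2,3] 'bb' = {C}
  T[3,4] 'ba' = ∅
  T[0,2] 'bbb' = ∅
  T[1,3] 'bbb' = ∅
  T[2,4] 'bba' = {X2}  orig:{}
  T[0,3] 'bbbb' = ∅
  T[1,4] 'bbba' = ∅
  T[0,4] 'bbbba' = {S}

S ∈ T[0,4] ⇒ YES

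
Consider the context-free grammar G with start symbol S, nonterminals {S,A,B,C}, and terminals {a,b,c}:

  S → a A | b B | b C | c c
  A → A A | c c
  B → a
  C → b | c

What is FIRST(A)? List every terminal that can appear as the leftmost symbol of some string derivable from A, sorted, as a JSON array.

Compute FIRST by fixpoint:
round 1:
  A via A→c c: +{c}
  B via B→a: +{a}
  C via C→b: +{b}
  C via C→c: +{c}
  S via S→a A: +{a}
  S via S→b B: +{b}
  S via S→c c: +{c}
  FIRST[S]={a,b,c}  FIRST[A]={c}  FIRST[B]={a}  FIRST[C]={b,c}
round 2: (no change)
  FIRST[S]={a,b,c}  FIRST[A]={c}  FIRST[B]={a}  FIRST[C]={b,c}

FIRST(A) = ["c"]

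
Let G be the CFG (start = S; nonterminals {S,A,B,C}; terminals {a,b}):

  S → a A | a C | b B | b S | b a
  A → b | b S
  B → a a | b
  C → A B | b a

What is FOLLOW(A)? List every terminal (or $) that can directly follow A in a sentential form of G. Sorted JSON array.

Compute FIRST by fixpoint:
round 1:
  A via A→b: +{b}
  B via B→a a: +{a}
  B via B→b: +{b}
  C via C→A B: +{b}
  S via S→a A: +{a}
  S via S→b B: +{b}
  FIRST[S]={a,b}  FIRST[A]={b}  FIRST[B]={a,b}  FIRST[C]={b}
round 2: done
  FIRST[S]={a,b}  FIRST[A]={b}  FIRST[B]={a,b}  FIRST[C]={b}

FOLLOW sets:
FOLLOW(S) := {$}
pass 1:
  C→A B: FOLLOW(A) ⊇ FIRST(B) = {a,b}; new: +{a,b}
  S→a A: FOLLOW(A) ⊇ FOLLOW(S) ⊇ {$}; new: +{$}
  S→a C: FOLLOW(C) ⊇ FOLLOW(S) ⊇ {$}; new: +{$}
  S→b B: FOLLOW(B) ⊇ FOLLOW(S) ⊇ {$}; new: +{$}
  FOLLOW(S)={$}  FOLLOW(A)={$,a,b}  FOLLOW(B)={$}  FOLLOW(C)={$}
pass 2:
  A→b S: FOLLOW(S) ⊇ FOLLOW(A) ⊇ {$,a,b}; new: +{a,b}
  S→a C: FOLLOW(C) ⊇ FOLLOW(S) ⊇ {$,a,b}; new: +{a,b}
  S→b B: FOLLOW(B) ⊇ FOLLOW(S) ⊇ {$,a,b}; new: +{a,b}
  FOLLOW(S)={$,a,b}  FOLLOW(A)={$,a,b}  FOLLOW(B)={$,a,b}  FOLLOW(C)={$,a,b}
pass 3: done
  FOLLOW(S)={$,a,b}  FOLLOW(A)={$,a,b}  FOLLOW(B)={$,a,b}  FOLLOW(C)={$,a,b}

FOLLOW(A) = ["$", "a", "b"]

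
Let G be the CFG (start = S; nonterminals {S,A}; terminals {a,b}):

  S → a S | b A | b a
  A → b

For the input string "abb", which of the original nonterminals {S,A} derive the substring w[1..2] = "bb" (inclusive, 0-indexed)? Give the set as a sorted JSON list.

Convert to CNF:
  S -> T0 S | T1 A | T1 T0
  A -> b
  T0 -> a
  T1 -> b

CYK fill, restricted to cells inside w[1..2]:
  [1..1]={A,T1}  "b"  orig:{A}
  [2..2]={A,T1}  "b"  orig:{A}
  [1..2]={S}  "bb"

Original NTs in T[1,2] deriving "bb": ["S"]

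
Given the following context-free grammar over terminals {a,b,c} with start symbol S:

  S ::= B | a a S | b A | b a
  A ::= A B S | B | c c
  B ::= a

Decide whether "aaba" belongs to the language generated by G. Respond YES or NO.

CNF form of G:
  S -> T1 X4 | T2 A | T2 T1 | a
  A -> A X3 | T0 T0 | a
  B -> a
  T0 -> c
  T1 -> a
  T2 -> b
  X3 -> B S
  X4 -> T1 S

CYK fill:
  T[0,0] 'a' = {A,B,S,T1}  orig:{A,B,S}
  T[1,1] 'a' = {A,B,S,T1}  orig:{A,B,S}
  T[2,2] 'b' = {T2}  orig:{}
  T[3,3] 'a' = {A,B,S,T1}  orig:{A,B,S}
  T[0,1] 'aa' = {X3,X4}  orig:{}
  T[1,2] 'ab' = ∅
  T[2,3] 'ba' = {S}
  T[0,2] 'aab' = ∅
  T[1,3] 'aba' = {X3,X4}  orig:{}
  T[0,3] 'aaba' = {A,S}

S ∈ T[0,3] ⇒ YES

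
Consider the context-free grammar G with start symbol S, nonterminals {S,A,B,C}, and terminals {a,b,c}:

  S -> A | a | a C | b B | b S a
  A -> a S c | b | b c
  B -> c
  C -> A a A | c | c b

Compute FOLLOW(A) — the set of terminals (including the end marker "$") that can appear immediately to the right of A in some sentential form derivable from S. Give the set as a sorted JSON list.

FIRST iteration:
[1]
  A via A→a S c: +{a}
  A via A→b: +{b}
  B via B→c: +{c}
  C via C→A a A: +{a,b}
  C via C→c: +{c}
  S via S→A: +{a,b}
  S: {a,b}  A: {a,b}  B: {c}  C: {a,b,c}
[2] — fixpoint
  S: {a,b}  A: {a,b}  B: {c}  C: {a,b,c}

FOLLOW sets:
FOLLOW(S) := {$}
pass 1:
  A→a S c: FOLLOW(S) ⊇ FIRST(c) = {c}; new: +{c}
  C→A a A: FOLLOW(A) ⊇ FIRST(a) = {a}; new: +{a}
  S→A: FOLLOW(A) ⊇ FOLLOW(S) ⊇ {$,c}; new: +{$,c}
  S→a C: FOLLOW(C) ⊇ FOLLOW(S) ⊇ {$,c}; new: +{$,c}
  S→b B: FOLLOW(B) ⊇ FOLLOW(S) ⊇ {$,c}; new: +{$,c}
  S→b S a: FOLLOW(S) ⊇ FIRST(a) = {a}; new: +{a}
  FOLLOW[S]={$,a,c}  FOLLOW[A]={$,a,c}  FOLLOW[B]={$,c}  FOLLOW[C]={$,c}
pass 2:
  S→a C: FOLLOW(C) ⊇ FOLLOW(S) ⊇ {$,a,c}; new: +{a}
  S→b B: FOLLOW(B) ⊇ FOLLOW(S) ⊇ {$,a,c}; new: +{a}
  FOLLOW[S]={$,a,c}  FOLLOW[A]={$,a,c}  FOLLOW[B]={$,a,c}  FOLLOW[C]={$,a,c}
pass 3: — fixpoint
  FOLLOW[S]={$,a,c}  FOLLOW[A]={$,a,c}  FOLLOW[B]={$,a,c}  FOLLOW[C]={$,a,c}

FOLLOW(A) = ["$", "a", "c"]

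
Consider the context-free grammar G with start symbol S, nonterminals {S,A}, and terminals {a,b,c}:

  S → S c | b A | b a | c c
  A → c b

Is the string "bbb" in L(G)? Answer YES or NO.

CNF form of G:
  S -> S T0 | T0 T0 | T1 A | T1 T2
  A -> T0 T1
  T0 -> c
  T1 -> b
  T2 -> a

CYK table (by increasing span):
  T[0,0] 'b' = {T1}  orig:{}
  T[1,1] 'b' = {T1}  orig:{}
  T[2,2] 'b' = {T1}  orig:{}
  T[0,1] 'bb' = ∅
  T[1,2] 'bb' = ∅
  T[0,2] 'bbb' = ∅

S ∉ T[0,2] ⇒ NO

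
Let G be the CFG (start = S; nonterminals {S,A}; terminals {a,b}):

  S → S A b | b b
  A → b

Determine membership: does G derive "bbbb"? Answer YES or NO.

CNF form of G:
  S -> S X1 | T0 T0
  A -> b
  T0 -> b
  X1 -> A T0

CYK table (by increasing span):
  T[0,0] 'b' = {A,T0}  orig:{A}
  T[1,1] 'b' = {A,T0}  orig:{A}
  T[2,2] 'b' = {A,T0}  orig:{A}
  T[3,3] 'b' = {A,T0}  orig:{A}
  T[0,1] 'bb' = {S,X1}  orig:{S}
  T[1,2] 'bb' = {S,X1}  orig:{S}
  T[2,3] 'bb' = {S,X1}  orig:{S}
  T[0,2] 'bbb' = ∅
  T[1,3] 'bbb' = ∅
  T[0,3] 'bbbb' = {S}

S ∈ T[0,3] ⇒ YES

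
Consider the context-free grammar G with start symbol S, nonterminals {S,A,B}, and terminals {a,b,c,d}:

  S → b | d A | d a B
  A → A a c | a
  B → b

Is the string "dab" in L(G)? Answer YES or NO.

CNF form of G:
  S -> T2 A | T2 X4 | b
  A -> A X3 | a
  B -> b
  T0 -> a
  T1 -> c
  T2 -> d
  X3 -> T0 T1
  X4 -> T0 B

CYK table (by increasing span):
  [0..0]={T2}  "d"  orig:{}
  [1..1]={A,T0}  "a"  orig:{A}
  [2..2]={B,S}  "b"
  [0..1]={S}  "da"
  [1..2]={X4}  "ab"  orig:{}
  [0..2]={S}  "dab"

S ∈ T[0,2] ⇒ YES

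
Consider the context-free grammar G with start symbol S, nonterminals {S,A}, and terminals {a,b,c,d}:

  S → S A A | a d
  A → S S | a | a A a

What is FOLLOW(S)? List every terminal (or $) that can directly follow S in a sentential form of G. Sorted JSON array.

FIRST sets, iterate to fixpoint:
[1]
  A via A→a: +{a}
  S via S→a d: +{a}
  FIRST(S)={a}  FIRST(A)={a}
[2] (stable)
  FIRST(S)={a}  FIRST(A)={a}

FOLLOW sets:
initialize: $ ∈ FOLLOW(S)
round 1:
  A→S S: FOLLOW(S) ⊇ FIRST(S) = {a}; new: +{a}
  A→a A a: FOLLOW(A) ⊇ FIRST(a) = {a}; new: +{a}
  S→S A A: FOLLOW(A) ⊇ FOLLOW(S) ⊇ {$,a}; new: +{$}
  FOLLOW(S)={$,a}  FOLLOW(A)={$,a}
round 2: (stable)
  FOLLOW(S)={$,a}  FOLLOW(A)={$,a}

FOLLOW(S) = ["$", "a"]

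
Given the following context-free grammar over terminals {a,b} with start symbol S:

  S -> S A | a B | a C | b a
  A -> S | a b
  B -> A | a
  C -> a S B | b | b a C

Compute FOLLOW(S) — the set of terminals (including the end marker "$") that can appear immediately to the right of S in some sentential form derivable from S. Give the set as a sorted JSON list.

FIRST iteration:
round 1:
  A via A→a b: +{a}
  B via B→A: +{a}
  C via C→a S B: +{a}
  C via C→b: +{b}
  S via S→a B: +{a}
  S via S→b a: +{b}
  FIRST[S]={a,b}  FIRST[A]={a}  FIRST[B]={a}  FIRST[C]={a,b}
round 2:
  A via A→S: +{b}
  B via B→A: +{b}
  FIRST[S]={a,b}  FIRST[A]={a,b}  FIRST[B]={a,b}  FIRST[C]={a,b}
round 3: (stable)
  FIRST[S]={a,b}  FIRST[A]={a,b}  FIRST[B]={a,b}  FIRST[C]={a,b}

FOLLOW sets:
initialize: $ ∈ FOLLOW(S)
iter 1:
  C→a S B: FOLLOW(S) ⊇ FIRST(B) = {a,b}; new: +{a,b}
  S→S A: FOLLOW(A) ⊇ FOLLOW(S) ⊇ {$,a,b}; new: +{$,a,b}
  S→a B: FOLLOW(B) ⊇ FOLLOW(S) ⊇ {$,a,b}; new: +{$,a,b}
  S→a C: FOLLOW(C) ⊇ FOLLOW(S) ⊇ {$,a,b}; new: +{$,a,b}
  FOLLOW[S]={$,a,b}  FOLLOW[A]={$,a,b}  FOLLOW[B]={$,a,b}  FOLLOW[C]={$,a,b}
iter 2: (stable)
  FOLLOW[S]={$,a,b}  FOLLOW[A]={$,a,b}  FOLLOW[B]={$,a,b}  FOLLOW[C]={$,a,b}

FOLLOW(S) = ["$", "a", "b"]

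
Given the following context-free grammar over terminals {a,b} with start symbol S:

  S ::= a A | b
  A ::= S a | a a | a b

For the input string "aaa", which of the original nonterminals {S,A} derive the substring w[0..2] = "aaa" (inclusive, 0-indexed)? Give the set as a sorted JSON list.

CNF form of G:
  S -> T0 A | b
  A -> S T0 | T0 T0 | T0 T1
  T0 -> a
  T1 -> b

Fill CYK table bottom-up, restricted to cells inside w[0..2]:
  cell(0,0) a: {T0}  orig:{}
  cell(1,1) a: {T0}  orig:{}
  cell(2,2) a: {T0}  orig:{}
  cell(0,1) aa: {A}
  cell(1,2) aa: {A}
  cell(0,2) aaa: {S}

Original NTs in T[0,2] deriving "aaa": ["S"]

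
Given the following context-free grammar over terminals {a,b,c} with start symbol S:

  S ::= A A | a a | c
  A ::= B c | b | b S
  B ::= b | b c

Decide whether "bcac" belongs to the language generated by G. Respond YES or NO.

Convert to CNF:
  S -> A A | T2 T2 | c
  A -> B T0 | T1 S | b
  B -> T1 T0 | b
  T0 -> c
  T1 -> b
  T2 -> a

Fill CYK table bottom-up:
  T[0,0] 'b' = {A,B,T1}  orig:{A,B}
  T[1,1] 'c' = {S,T0}  orig:{S}
  T[2,2] 'a' = {T2}  orig:{}
  T[3,3] 'c' = {S,T0}  orig:{S}
  T[0,1] 'bc' = {A,B}
  T[1,2] 'ca' = ∅
  T[2,3] 'ac' = ∅
  T[0,2] 'bca' = ∅
  T[1,3] 'cac' = ∅
  T[0,3] 'bcac' = ∅

S ∉ T[0,3] ⇒ NO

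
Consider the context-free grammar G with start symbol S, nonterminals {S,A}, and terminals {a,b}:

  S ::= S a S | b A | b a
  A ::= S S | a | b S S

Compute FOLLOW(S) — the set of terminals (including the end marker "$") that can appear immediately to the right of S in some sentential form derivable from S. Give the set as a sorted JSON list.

Compute FIRST by fixpoint:
round 1:
  A via A→a: +{a}
  A via A→b S S: +{b}
  S via S→b A: +{b}
  FIRST(S)={b}  FIRST(A)={a,b}
round 2: (no change)
  FIRST(S)={b}  FIRST(A)={a,b}

FOLLOW sets:
FOLLOW(S) := {$}
round 1:
  A→S S: FOLLOW(S) ⊇ FIRST(S) = {b}; new: +{b}
  S→S a S: FOLLOW(S) ⊇ FIRST(a) = {a}; new: +{a}
  S→b A: FOLLOW(A) ⊇ FOLLOW(S) ⊇ {$,a,b}; new: +{$,a,b}
  FOLLOW[S]={$,a,b}  FOLLOW[A]={$,a,b}
round 2: (stable)
  FOLLOW[S]={$,a,b}  FOLLOW[A]={$,a,b}

FOLLOW(S) = ["$", "a", "b"]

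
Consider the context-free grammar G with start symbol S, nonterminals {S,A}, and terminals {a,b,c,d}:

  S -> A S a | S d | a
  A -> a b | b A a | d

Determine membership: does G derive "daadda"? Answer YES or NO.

CNF form of G:
  S -> A X4 | S T2 | a
  A -> T0 T1 | T1 X3 | d
  T0 -> a
  T1 -> b
  T2 -> d
  X3 -> A T0
  X4 -> S T0

CYK fill:
  cell(0,0) d: {A,T2}  orig:{A}
  cell(1,1) a: {S,T0}  orig:{S}
  cell(2,2) a: {S,T0}  orig:{S}
  cell(3,3) d: {A,T2}  orig:{A}
  cell(4,4) d: {A,T2}  orig:{A}
  cell(5,5) a: {S,T0}  orig:{S}
  cell(0,1) da: {X3}  orig:{}
  cell(1,2) aa: {X4}  orig:{}
  cell(2,3) ad: {S}
  cell(3,4) dd: ∅
  cell(4,5) da: {X3}  orig:{}
  cell(0,2) daa: {S}
  cell(1,3) aad: ∅
  cell(2,4) add: {S}
  cell(3,5) dda: ∅
  cell(0,3) daad: {S}
  cell(1,4) aadd: ∅
  cell(2,5) adda: {X4}  orig:{}
  cell(0,4) daadd: {S}
  cell(1,5) aadda: ∅
  cell(0,5) daadda: {X4}  orig:{}

S ∉ T[0,5] ⇒ NO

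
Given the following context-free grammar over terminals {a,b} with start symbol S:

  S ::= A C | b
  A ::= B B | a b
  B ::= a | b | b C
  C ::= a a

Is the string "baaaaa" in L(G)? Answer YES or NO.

CNF form of G:
  S -> A C | b
  A -> B B | T0 T1
  B -> T1 C | a | b
  C -> T0 T0
  T0 -> a
  T1 -> b

Fill CYK table bottom-up:
  cell(0,0) b: {B,S,T1}  orig:{B,S}
  cell(1,1) a: {B,T0}  orig:{B}
  cell(2,2) a: {B,T0}  orig:{B}
  cell(3,3) a: {B,T0}  orig:{B}
  cell(4,4) a: {B,T0}  orig:{B}
  cell(5,5) a: {B,T0}  orig:{B}
  cell(0,1) ba: {A}
  cell(1,2) aa: {A,C}
  cell(2,3) aa: {A,C}
  cell(3,4) aa: {A,C}
  cell(4,5) aa: {A,C}
  cell(0,2) baa: {B}
  cell(1,3) aaa: ∅
  cell(2,4) aaa: ∅
  cell(3,5) aaa: ∅
  cell(0,3) baaa: {A,S}
  cell(1,4) aaaa: {S}
  cell(2,5) aaaa: {S}
  cell(0,4) baaaa: ∅
  cell(1,5) aaaaa: ∅
  cell(0,5) baaaaa: {S}

S ∈ T[0,5] ⇒ YES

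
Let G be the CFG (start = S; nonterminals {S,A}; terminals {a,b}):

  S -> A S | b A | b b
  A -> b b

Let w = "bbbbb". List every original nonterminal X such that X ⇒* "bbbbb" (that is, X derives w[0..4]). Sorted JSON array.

CNF form of G:
  S -> A S | T0 A | T0 T0
  A -> T0 T0
  T0 -> b

Fill CYK table bottom-up (cells [i..j] with 0 ≤ i ≤ j ≤ 4 only):
  cell(0,0) b: {T0}  orig:{}
  cell(1,1) b: {T0}  orig:{}
  cell(2,2) b: {T0}  orig:{}
  cell(3,3) b: {T0}  orig:{}
  cell(4,4) b: {T0}  orig:{}
  cell(0,1) bb: {A,S}
  cell(1,2) bb: {A,S}
  cell(2,3) bb: {A,S}
  cell(3,4) bb: {A,S}
  cell(0,2) bbb: {S}
  cell(1,3) bbb: {S}
  cell(2,4) bbb: {S}
  cell(0,3) bbbb: {S}
  cell(1,4) bbbb: {S}
  cell(0,4) bbbbb: {S}

Original NTs in T[0,4] deriving "bbbbb": ["S"]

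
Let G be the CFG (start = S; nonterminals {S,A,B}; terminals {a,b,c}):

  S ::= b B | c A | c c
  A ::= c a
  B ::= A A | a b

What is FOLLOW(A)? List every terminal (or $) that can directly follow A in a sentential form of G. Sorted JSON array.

FIRST sets, iterate to fixpoint:
iter 1:
  A via A→c a: +{c}
  B via B→A A: +{c}
  B via B→a b: +{a}
  S via S→b B: +{b}
  S via S→c A: +{c}
  FIRST[S]={b,c}  FIRST[A]={c}  FIRST[B]={a,c}
iter 2: — fixpoint
  FIRST[S]={b,c}  FIRST[A]={c}  FIRST[B]={a,c}

FOLLOW sets:
initialize: $ ∈ FOLLOW(S)
pass 1:
  B→A A: FOLLOW(A) ⊇ FIRST(A) = {c}; new: +{c}
  S→b B: FOLLOW(B) ⊇ FOLLOW(S) ⊇ {$}; new: +{$}
  S→c A: FOLLOW(A) ⊇ FOLLOW(S) ⊇ {$}; new: +{$}
  FOLLOW[S]={$}  FOLLOW[A]={$,c}  FOLLOW[B]={$}
pass 2: (stable)
  FOLLOW[S]={$}  FOLLOW[A]={$,c}  FOLLOW[B]={$}

FOLLOW(A) = ["$", "c"]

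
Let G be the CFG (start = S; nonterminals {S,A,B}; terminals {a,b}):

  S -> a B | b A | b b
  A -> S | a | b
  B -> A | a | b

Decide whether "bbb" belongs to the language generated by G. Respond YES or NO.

Convert to CNF:
  S -> T0 B | T1 A | T1 T1
  A -> T0 B | T1 A | T1 T1 | a | b
  B -> T0 B | T1 A | T1 T1 | a | b
  T0 -> a
  T1 -> b

Fill CYK table bottom-up:
  [0..0]={A,B,T1}  "b"  orig:{A,B}
  [1..1]={A,B,T1}  "b"  orig:{A,B}
  [2..2]={A,B,T1}  "b"  orig:{A,B}
  [0..1]={A,B,S}  "bb"
  [1..2]={A,B,S}  "bb"
  [0..2]={A,B,S}  "bbb"

S ∈ T[0,2] ⇒ YES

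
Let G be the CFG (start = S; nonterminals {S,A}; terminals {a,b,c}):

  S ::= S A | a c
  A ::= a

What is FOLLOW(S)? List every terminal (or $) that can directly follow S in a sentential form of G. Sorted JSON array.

FIRST sets, iterate to fixpoint:
iter 1:
  A via A→a: +{a}
  S via S→a c: +{a}
  FIRST(S)={a}  FIRST(A)={a}
iter 2: — fixpoint
  FIRST(S)={a}  FIRST(A)={a}

FOLLOW iteration:
initialize: $ ∈ FOLLOW(S)
round 1:
  S→S A: FOLLOW(S) ⊇ FIRST(A) = {a}; new: +{a}
  S→S A: FOLLOW(A) ⊇ FOLLOW(S) ⊇ {$,a}; new: +{$,a}
  FOLLOW(S)={$,a}  FOLLOW(A)={$,a}
round 2: done
  FOLLOW(S)={$,a}  FOLLOW(A)={$,a}

FOLLOW(S) = ["$", "a"]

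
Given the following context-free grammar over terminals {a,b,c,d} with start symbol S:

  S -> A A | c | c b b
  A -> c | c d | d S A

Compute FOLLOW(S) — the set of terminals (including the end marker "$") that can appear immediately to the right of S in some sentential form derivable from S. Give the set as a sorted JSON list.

Compute FIRST by fixpoint:
iter 1:
  A via A→c: +{c}
  A via A→d S A: +{d}
  S via S→A A: +{c,d}
  FIRST[S]={c,d}  FIRST[A]={c,d}
iter 2: (no change)
  FIRST[S]={c,d}  FIRST[A]={c,d}

Compute FOLLOW by fixpoint:
initialize: $ ∈ FOLLOW(S)
round 1:
  A→d S A: FOLLOW(S) ⊇ FIRST(A) = {c,d}; new: +{c,d}
  S→A A: FOLLOW(A) ⊇ FIRST(A) = {c,d}; new: +{c,d}
  S→A A: FOLLOW(A) ⊇ FOLLOW(S) ⊇ {$,c,d}; new: +{$}
  FOLLOW(S)={$,c,d}  FOLLOW(A)={$,c,d}
round 2: (stable)
  FOLLOW(S)={$,c,d}  FOLLOW(A)={$,c,d}

FOLLOW(S) = ["$", "c", "d"]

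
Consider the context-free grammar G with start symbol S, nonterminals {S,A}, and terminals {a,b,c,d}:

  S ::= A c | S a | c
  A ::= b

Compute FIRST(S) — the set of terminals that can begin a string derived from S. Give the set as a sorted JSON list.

Compute FIRST by fixpoint:
round 1:
  A via A→b: +{b}
  S via S→A c: +{b}
  S via S→c: +{c}
  FIRST(S)={b,c}  FIRST(A)={b}
round 2: (stable)
  FIRST(S)={b,c}  FIRST(A)={b}

FIRST(S) = ["b", "c"]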